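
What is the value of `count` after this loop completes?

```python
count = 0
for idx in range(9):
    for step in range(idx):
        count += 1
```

Triangle number: 0+1+2+...+8
`count` takes the values: 0 → 1 → 2 → 3 → 4 → 5 → 6 → 7 → 8 → 9 → 10 → 11 → 12 → 13 → 14 → 15 → 16 → 17 → 18 → 19 → 20 → 21 → 22 → 23 → 24 → 25 → 26 → 27 → 28 → 29 → 30 → 31 → 32 → 33 → 34 → 35 → 36

Answer: 36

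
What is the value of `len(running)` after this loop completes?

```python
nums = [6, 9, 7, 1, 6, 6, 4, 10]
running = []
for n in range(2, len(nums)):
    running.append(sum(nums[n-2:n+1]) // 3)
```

Number of 3-element averages
`running` takes the values: [] → [7] → [7, 5] → [7, 5, 4] → [7, 5, 4, 4] → [7, 5, 4, 4, 5] → [7, 5, 4, 4, 5, 6]
So `len(running)` = 6

Answer: 6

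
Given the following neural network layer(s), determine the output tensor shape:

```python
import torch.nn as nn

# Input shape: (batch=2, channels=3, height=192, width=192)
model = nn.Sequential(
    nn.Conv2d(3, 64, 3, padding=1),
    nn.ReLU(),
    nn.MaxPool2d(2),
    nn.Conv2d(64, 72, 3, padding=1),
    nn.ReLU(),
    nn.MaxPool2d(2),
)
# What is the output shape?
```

Input: (2, 3, 192, 192) -> after first Conv2d: (2, 64, 192, 192) -> after first MaxPool2d: (2, 64, 96, 96) -> after second Conv2d: (2, 72, 96, 96) -> Output: (2, 72, 48, 48)

Answer: (2, 72, 48, 48)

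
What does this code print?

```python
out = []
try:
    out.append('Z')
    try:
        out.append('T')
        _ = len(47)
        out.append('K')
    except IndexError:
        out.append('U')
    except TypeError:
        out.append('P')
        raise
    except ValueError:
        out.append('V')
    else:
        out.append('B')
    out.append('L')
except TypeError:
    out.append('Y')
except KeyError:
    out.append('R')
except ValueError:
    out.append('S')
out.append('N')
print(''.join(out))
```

Execution trace: 'Z' (try body) → 'T' (inner try body) → 'P' (inner except TypeError) → 'Y' (except TypeError) → 'N' (after the try/except). Output: ZTPYN

Answer: ZTPYN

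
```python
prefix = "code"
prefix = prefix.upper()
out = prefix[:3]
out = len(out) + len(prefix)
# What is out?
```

Trace:
`prefix = "code"` → prefix = 'code'
`prefix = prefix.upper()` → prefix = 'CODE'
`out = prefix[:3]` → out = 'COD'
`out = len(out) + len(prefix)` → out = 7
So out = 7

Answer: 7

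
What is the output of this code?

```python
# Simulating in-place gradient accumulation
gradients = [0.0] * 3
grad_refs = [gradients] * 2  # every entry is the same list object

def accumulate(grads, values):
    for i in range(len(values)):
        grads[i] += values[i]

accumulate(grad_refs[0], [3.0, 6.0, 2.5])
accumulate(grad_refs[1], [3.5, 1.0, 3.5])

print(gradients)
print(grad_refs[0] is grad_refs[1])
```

Key concept: gradient accumulation aliasing.
Step by step:
`gradients = [0.0] * 3` → gradients = [0.0, 0.0, 0.0]
`grad_refs = [gradients] * 2` → grad_refs = [[0.0, 0.0, 0.0], [0.0, 0.0, 0.0]]
`accumulate(grad_refs[0], [3.0, 6.0, 2.5])` → gradients = [3.0, 6.0, 2.5]; grad_refs = [[3.0, 6.0, 2.5], [3.0, 6.0, 2.5]]
`accumulate(grad_refs[1], [3.5, 1.0, 3.5])` → gradients = [6.5, 7.0, 6.0]; grad_refs = [[6.5, 7.0, 6.0], [6.5, 7.0, 6.0]]
`print(gradients)` → prints [6.5, 7.0, 6.0]
`print(grad_refs[0] is grad_refs[1])` → prints True

Answer:
[6.5, 7.0, 6.0]
True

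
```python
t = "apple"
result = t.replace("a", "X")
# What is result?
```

Trace:
`t = "apple"` → t = 'apple'
`result = t.replace("a", "X")` → result = 'Xpple'
So result = 'Xpple'

Answer: 'Xpple'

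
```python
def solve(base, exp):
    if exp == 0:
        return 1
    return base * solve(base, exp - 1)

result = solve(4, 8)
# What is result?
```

solve(4, 8) = 4 * 4 * 4 * 4 * 4 * 4 * 4 * 4 = 65536

Answer: 65536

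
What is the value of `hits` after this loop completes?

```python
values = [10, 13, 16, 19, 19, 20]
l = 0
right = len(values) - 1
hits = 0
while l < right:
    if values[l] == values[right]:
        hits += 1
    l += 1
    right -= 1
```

Count matching pairs from ends
`hits` takes the values: 0

Answer: 0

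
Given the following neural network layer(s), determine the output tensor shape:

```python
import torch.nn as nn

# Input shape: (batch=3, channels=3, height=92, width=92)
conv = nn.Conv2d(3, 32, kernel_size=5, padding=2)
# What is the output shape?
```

Input: (3, 3, 92, 92) -> Output: (3, 32, 92, 92)

Answer: (3, 32, 92, 92)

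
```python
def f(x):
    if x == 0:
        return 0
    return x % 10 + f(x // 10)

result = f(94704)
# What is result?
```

Sum of digits of 94704: 4 + 0 + 7 + 4 + 9 = 24

Answer: 24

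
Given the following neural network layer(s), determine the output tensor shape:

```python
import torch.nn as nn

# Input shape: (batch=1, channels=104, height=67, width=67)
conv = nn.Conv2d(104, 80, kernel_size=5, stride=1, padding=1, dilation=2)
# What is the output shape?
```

Input: (1, 104, 67, 67) -> Output: (1, 80, 61, 61)

Answer: (1, 80, 61, 61)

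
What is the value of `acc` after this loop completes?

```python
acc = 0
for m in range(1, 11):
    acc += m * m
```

Sum of squares 1² to 10² = 385
`acc` takes the values: 0 → 1 → 5 → 14 → 30 → 55 → 91 → 140 → 204 → 285 → 385

Answer: 385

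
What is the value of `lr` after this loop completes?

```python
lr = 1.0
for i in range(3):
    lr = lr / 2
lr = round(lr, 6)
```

Halving LR 3 times: 1 / 2^3
`lr` takes the values: 1.0 → 0.5 → 0.25 → 0.125

Answer: 0.125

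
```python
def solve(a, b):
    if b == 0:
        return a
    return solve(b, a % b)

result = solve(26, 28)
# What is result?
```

solve(26, 28) -> solve(28, 26) -> solve(26, 2) -> solve(2, 0) -> 2

Answer: 2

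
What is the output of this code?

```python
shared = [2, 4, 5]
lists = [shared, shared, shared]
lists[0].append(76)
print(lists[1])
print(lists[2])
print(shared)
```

Key concept: list of same reference.
Step by step:
`shared = [2, 4, 5]` → shared = [2, 4, 5]
`lists = [shared, shared, shared]` → lists = [[2, 4, 5], [2, 4, 5], [2, 4, 5]]
`lists[0].append(76)` → shared = [2, 4, 5, 76]; lists = [[2, 4, 5, 76], [2, 4, 5, 76], [2, 4, 5, 76]]
`print(lists[1])` → prints [2, 4, 5, 76]
`print(lists[2])` → prints [2, 4, 5, 76]
`print(shared)` → prints [2, 4, 5, 76]

Answer:
[2, 4, 5, 76]
[2, 4, 5, 76]
[2, 4, 5, 76]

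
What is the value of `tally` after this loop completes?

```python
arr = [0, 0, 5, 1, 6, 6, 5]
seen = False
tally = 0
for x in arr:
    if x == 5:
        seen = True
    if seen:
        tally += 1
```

Count elements after first 5 in [0, 0, 5, 1, 6, 6, 5]
`tally` takes the values: 0 → 1 → 2 → 3 → 4 → 5

Answer: 5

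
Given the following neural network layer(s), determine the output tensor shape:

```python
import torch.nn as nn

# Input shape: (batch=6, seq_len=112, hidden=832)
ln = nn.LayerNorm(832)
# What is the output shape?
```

Input: (6, 112, 832) -> Output: (6, 112, 832)

Answer: (6, 112, 832)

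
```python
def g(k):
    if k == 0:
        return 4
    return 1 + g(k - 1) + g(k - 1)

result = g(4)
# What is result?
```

g(k) = 1 + 2·g(k-1), g(0)=4. Closed form: (4+1)·2^4 - 1 = 79.

Answer: 79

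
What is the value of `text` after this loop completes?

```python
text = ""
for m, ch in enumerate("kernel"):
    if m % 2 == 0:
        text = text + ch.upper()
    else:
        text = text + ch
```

Uppercase even positions in 'kernel'
`text` takes the values: "" → "K" → "Ke" → "KeR" → "KeRn" → "KeRnE" → "KeRnEl"

Answer: "KeRnEl"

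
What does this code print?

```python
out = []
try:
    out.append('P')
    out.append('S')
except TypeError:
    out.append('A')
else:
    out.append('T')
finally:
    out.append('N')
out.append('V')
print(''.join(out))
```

Execution trace: 'P' (try body) → 'S' (try body, no exception) → 'T' (else) → 'N' (finally) → 'V' (after the try/except). Output: PSTNV

Answer: PSTNV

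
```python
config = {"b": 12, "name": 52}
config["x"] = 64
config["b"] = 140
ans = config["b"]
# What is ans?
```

Trace:
`config = {"b": 12, "name": 52}` → config = {'b': 12, 'name': 52}
`config["x"] = 64` → config = {'b': 12, 'name': 52, 'x': 64}
`config["b"] = 140` → config = {'b': 140, 'name': 52, 'x': 64}
`ans = config["b"]` → ans = 140
So ans = 140

Answer: 140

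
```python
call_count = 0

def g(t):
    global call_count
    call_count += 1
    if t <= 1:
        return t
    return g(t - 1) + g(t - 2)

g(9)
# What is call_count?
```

Calls(t) = 1 + Calls(t-1) + Calls(t-2); Calls(0)=Calls(1)=1. For t=9 this gives 109.

Answer: 109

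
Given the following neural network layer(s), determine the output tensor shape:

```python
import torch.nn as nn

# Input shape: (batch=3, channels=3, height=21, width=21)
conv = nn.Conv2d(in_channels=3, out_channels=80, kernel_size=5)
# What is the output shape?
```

Input: (3, 3, 21, 21) -> Output: (3, 80, 17, 17)

Answer: (3, 80, 17, 17)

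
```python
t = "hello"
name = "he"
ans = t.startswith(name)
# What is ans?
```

Trace:
`t = "hello"` → t = 'hello'
`name = "he"` → name = 'he'
`ans = t.startswith(name)` → ans = True
So ans = True

Answer: True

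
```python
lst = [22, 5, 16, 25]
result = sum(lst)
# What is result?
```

Trace:
`lst = [22, 5, 16, 25]` → lst = [22, 5, 16, 25]
`result = sum(lst)` → result = 68
So result = 68

Answer: 68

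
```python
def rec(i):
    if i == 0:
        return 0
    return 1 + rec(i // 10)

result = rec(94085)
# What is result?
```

Count of digits of 94085: 5

Answer: 5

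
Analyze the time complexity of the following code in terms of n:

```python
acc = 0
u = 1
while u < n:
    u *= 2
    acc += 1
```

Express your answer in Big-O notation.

Each loop level contributes: log n. Multiplying the contributions gives O(log n).

Answer: O(log n)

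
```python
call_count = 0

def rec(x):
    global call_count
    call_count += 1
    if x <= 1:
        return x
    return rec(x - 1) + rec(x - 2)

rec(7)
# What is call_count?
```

Calls(x) = 1 + Calls(x-1) + Calls(x-2); Calls(0)=Calls(1)=1. For x=7 this gives 41.

Answer: 41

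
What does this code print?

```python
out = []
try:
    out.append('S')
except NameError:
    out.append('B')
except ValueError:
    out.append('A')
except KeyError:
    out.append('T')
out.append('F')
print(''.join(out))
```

Execution trace: 'S' (try body, no exception) → 'F' (after the try/except). Output: SF

Answer: SF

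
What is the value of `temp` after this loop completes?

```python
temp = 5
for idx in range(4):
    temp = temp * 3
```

Multiply by 3, 4 times: 5 * 3^4 = 405
`temp` takes the values: 5 → 15 → 45 → 135 → 405

Answer: 405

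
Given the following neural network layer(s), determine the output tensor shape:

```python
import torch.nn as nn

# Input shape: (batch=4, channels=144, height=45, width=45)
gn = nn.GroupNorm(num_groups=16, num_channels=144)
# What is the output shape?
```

Input: (4, 144, 45, 45) -> Output: (4, 144, 45, 45)

Answer: (4, 144, 45, 45)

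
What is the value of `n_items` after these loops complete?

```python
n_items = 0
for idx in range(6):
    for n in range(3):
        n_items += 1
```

6 * 3 = 18
`n_items` takes the values: 0 → 1 → 2 → 3 → 4 → 5 → 6 → 7 → 8 → 9 → 10 → 11 → 12 → 13 → 14 → 15 → 16 → 17 → 18

Answer: 18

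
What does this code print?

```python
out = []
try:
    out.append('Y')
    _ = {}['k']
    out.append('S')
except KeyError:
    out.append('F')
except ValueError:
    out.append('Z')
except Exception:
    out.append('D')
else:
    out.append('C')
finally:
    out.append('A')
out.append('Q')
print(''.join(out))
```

Execution trace: 'Y' (try body) → 'F' (except KeyError) → 'A' (finally) → 'Q' (after the try/except). Output: YFAQ

Answer: YFAQ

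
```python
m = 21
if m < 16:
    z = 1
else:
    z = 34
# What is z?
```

Trace:
`m = 21` → m = 21
`if m < 16: ...` → m < 16 is False, take else branch → z = 34
So z = 34

Answer: 34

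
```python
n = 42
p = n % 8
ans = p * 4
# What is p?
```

Trace:
`n = 42` → n = 42
`p = n % 8` → p = 2
`ans = p * 4` → ans = 8
So p = 2

Answer: 2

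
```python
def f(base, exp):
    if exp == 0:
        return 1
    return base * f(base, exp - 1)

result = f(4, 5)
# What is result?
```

f(4, 5) = 4 * 4 * 4 * 4 * 4 = 1024

Answer: 1024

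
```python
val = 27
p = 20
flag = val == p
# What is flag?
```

Trace:
`val = 27` → val = 27
`p = 20` → p = 20
`flag = val == p` → flag = False
So flag = False

Answer: False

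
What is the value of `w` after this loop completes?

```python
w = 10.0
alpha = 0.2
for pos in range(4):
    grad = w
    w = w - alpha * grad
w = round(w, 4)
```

Gradient descent: w = 10.0 * (1 - 0.2)^4
`w` takes the values: 10.0 → 8.0 → 6.4 → 5.12 → 4.096

Answer: 4.096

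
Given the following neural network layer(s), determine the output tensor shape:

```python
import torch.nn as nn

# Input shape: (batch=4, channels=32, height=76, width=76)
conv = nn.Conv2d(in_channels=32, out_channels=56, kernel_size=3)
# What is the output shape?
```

Input: (4, 32, 76, 76) -> Output: (4, 56, 74, 74)

Answer: (4, 56, 74, 74)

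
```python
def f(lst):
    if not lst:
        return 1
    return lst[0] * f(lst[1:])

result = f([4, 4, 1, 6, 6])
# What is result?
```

Product over [4, 4, 1, 6, 6] = 4 * 4 * 1 * 6 * 6 = 576

Answer: 576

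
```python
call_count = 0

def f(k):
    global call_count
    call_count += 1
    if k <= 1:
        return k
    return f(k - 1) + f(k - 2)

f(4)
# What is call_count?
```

Calls(k) = 1 + Calls(k-1) + Calls(k-2); Calls(0)=Calls(1)=1. For k=4 this gives 9.

Answer: 9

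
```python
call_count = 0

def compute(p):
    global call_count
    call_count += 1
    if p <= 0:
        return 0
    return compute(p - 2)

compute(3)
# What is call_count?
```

Linear recursion stepping by 2: 3 calls from p=3 down to ≤0.

Answer: 3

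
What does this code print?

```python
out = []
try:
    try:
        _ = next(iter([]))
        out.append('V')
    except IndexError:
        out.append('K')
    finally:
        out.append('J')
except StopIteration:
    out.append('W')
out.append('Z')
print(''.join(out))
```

Execution trace: 'J' (finally) → 'W' (outer except StopIteration) → 'Z' (after the try/except). Output: JWZ

Answer: JWZ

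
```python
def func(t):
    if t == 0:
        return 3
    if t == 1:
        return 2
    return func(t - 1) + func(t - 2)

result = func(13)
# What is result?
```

Build up from base cases: func(0)=3, func(1)=2, func(2)=5, func(3)=7, func(4)=12, func(5)=19, func(6)=31, ..., func(13)=898

Answer: 898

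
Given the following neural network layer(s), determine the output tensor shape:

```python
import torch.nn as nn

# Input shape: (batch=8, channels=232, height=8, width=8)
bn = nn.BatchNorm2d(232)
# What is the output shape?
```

Input: (8, 232, 8, 8) -> Output: (8, 232, 8, 8)

Answer: (8, 232, 8, 8)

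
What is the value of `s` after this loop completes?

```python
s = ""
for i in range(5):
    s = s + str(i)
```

Concatenate digits 0 to 4
`s` takes the values: "" → "0" → "01" → "012" → "0123" → "01234"

Answer: "01234"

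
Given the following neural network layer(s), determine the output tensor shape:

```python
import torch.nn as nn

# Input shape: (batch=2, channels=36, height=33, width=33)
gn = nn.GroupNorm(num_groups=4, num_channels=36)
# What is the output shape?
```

Input: (2, 36, 33, 33) -> Output: (2, 36, 33, 33)

Answer: (2, 36, 33, 33)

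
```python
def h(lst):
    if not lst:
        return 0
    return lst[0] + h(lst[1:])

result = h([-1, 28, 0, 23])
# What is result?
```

(-1) + 28 + 0 + 23 + 0 = 50

Answer: 50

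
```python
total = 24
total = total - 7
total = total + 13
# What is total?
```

Trace:
`total = 24` → total = 24
`total = total - 7` → total = 17
`total = total + 13` → total = 30
So total = 30

Answer: 30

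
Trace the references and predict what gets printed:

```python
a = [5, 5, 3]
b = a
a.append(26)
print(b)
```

Key concept: basic list aliasing.
Step by step:
`a = [5, 5, 3]` → a = [5, 5, 3]
`b = a` → b = [5, 5, 3] (same object as a)
`a.append(26)` → a = [5, 5, 3, 26] (same object as b); b = [5, 5, 3, 26] (same object as a)
`print(b)` → prints [5, 5, 3, 26]

Answer: [5, 5, 3, 26]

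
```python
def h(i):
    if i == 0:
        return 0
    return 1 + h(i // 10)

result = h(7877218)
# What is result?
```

Count of digits of 7877218: 7

Answer: 7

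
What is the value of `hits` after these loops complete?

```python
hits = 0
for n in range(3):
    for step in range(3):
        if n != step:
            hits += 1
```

3² - 3 (exclude diagonal)
`hits` takes the values: 0 → 1 → 2 → 3 → 4 → 5 → 6

Answer: 6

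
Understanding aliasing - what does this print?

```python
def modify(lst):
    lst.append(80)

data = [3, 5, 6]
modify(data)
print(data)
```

Key concept: function modifies passed list.
Step by step:
`data = [3, 5, 6]` → data = [3, 5, 6]
`modify(data)` → data = [3, 5, 6, 80]
`print(data)` → prints [3, 5, 6, 80]

Answer: [3, 5, 6, 80]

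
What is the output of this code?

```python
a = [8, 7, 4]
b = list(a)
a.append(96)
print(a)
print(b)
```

Key concept: list() constructor creates copy.
Step by step:
`a = [8, 7, 4]` → a = [8, 7, 4]
`b = list(a)` → b = [8, 7, 4]
`a.append(96)` → a = [8, 7, 4, 96]
`print(a)` → prints [8, 7, 4, 96]
`print(b)` → prints [8, 7, 4]

Answer:
[8, 7, 4, 96]
[8, 7, 4]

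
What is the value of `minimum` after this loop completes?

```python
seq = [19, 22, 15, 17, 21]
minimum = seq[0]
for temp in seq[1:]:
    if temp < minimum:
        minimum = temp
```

Minimum of [19, 22, 15, 17, 21]
`minimum` takes the values: 19 → 15

Answer: 15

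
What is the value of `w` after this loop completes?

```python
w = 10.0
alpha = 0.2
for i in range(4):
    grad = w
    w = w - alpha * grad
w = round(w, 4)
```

Gradient descent: w = 10.0 * (1 - 0.2)^4
`w` takes the values: 10.0 → 8.0 → 6.4 → 5.12 → 4.096

Answer: 4.096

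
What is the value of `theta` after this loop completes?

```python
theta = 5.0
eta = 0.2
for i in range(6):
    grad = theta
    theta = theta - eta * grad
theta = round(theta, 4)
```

Gradient descent: w = 5.0 * (1 - 0.2)^6
`theta` takes the values: 5.0 → 4.0 → 3.2 → 2.56 → 2.048 → 1.6384 → 1.31072 → 1.3107

Answer: 1.3107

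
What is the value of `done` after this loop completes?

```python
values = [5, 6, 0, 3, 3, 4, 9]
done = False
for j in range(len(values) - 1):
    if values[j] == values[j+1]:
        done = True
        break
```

Check consecutive duplicates in [5, 6, 0, 3, 3, 4, 9]
`done` takes the values: False → True

Answer: True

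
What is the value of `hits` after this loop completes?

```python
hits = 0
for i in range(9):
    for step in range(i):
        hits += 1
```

Triangle number: 0+1+2+...+8
`hits` takes the values: 0 → 1 → 2 → 3 → 4 → 5 → 6 → 7 → 8 → 9 → 10 → 11 → 12 → 13 → 14 → 15 → 16 → 17 → 18 → 19 → 20 → 21 → 22 → 23 → 24 → 25 → 26 → 27 → 28 → 29 → 30 → 31 → 32 → 33 → 34 → 35 → 36

Answer: 36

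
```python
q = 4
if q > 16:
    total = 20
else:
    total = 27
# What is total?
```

Trace:
`q = 4` → q = 4
`if q > 16: ...` → q > 16 is False, take else branch → total = 27
So total = 27

Answer: 27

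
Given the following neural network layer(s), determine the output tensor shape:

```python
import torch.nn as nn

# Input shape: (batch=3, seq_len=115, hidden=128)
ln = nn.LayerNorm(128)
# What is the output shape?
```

Input: (3, 115, 128) -> Output: (3, 115, 128)

Answer: (3, 115, 128)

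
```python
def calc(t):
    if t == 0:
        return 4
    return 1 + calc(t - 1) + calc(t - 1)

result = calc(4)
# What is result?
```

calc(t) = 1 + 2·calc(t-1), calc(0)=4. Closed form: (4+1)·2^4 - 1 = 79.

Answer: 79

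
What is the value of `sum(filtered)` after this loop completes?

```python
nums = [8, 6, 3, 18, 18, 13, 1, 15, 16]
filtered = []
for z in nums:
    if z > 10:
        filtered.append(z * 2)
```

Sum of doubled values > 10
`filtered` takes the values: [] → [36] → [36, 36] → [36, 36, 26] → [36, 36, 26, 30] → [36, 36, 26, 30, 32]
So `sum(filtered)` = 160

Answer: 160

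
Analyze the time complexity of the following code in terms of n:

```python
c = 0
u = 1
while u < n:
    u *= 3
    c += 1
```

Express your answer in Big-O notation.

Each loop level contributes: log n. Multiplying the contributions gives O(log n).

Answer: O(log n)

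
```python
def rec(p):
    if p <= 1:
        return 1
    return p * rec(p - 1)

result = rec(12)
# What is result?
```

rec(12) = 12 * 11 * 10 * 9 * 8 * 7 * 6 * 5 * 4 * 3 * 2 * 1 = 479001600

Answer: 479001600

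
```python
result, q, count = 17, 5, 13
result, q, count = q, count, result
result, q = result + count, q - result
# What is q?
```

Trace:
`result, q, count = 17, 5, 13` → result = 17; q = 5; count = 13
`result, q, count = q, count, result` → result = 5; q = 13; count = 17
`result, q = result + count, q - result` → result = 22; q = 8
So q = 8

Answer: 8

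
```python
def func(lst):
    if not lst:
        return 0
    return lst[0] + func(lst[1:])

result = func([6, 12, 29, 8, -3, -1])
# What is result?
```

6 + 12 + 29 + 8 + (-3) + (-1) + 0 = 51

Answer: 51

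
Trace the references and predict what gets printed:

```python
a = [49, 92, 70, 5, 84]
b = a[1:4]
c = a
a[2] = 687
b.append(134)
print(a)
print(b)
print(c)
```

Key concept: slice vs alias.
Step by step:
`a = [49, 92, 70, 5, 84]` → a = [49, 92, 70, 5, 84]
`b = a[1:4]` → b = [92, 70, 5]
`c = a` → c = [49, 92, 70, 5, 84] (same object as a)
`a[2] = 687` → a = [49, 92, 687, 5, 84] (same object as c); c = [49, 92, 687, 5, 84] (same object as a)
`b.append(134)` → b = [92, 70, 5, 134]
`print(a)` → prints [49, 92, 687, 5, 84]
`print(b)` → prints [92, 70, 5, 134]
`print(c)` → prints [49, 92, 687, 5, 84]

Answer:
[49, 92, 687, 5, 84]
[92, 70, 5, 134]
[49, 92, 687, 5, 84]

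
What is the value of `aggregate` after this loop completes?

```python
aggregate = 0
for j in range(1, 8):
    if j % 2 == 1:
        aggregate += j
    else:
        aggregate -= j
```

Add odd, subtract even
`aggregate` takes the values: 0 → 1 → -1 → 2 → -2 → 3 → -3 → 4

Answer: 4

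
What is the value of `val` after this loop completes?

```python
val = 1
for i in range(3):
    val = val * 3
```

Multiply by 3, 3 times: 1 * 3^3 = 27
`val` takes the values: 1 → 3 → 9 → 27

Answer: 27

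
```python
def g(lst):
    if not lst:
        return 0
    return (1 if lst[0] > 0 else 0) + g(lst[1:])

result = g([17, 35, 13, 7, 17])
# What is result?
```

Count of positive elements in [17, 35, 13, 7, 17] = 5

Answer: 5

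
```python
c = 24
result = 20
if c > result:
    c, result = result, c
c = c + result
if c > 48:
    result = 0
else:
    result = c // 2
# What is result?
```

Trace:
`c = 24` → c = 24
`result = 20` → result = 20
`if c > result: ...` → c > result is True → c = 20; result = 24
`c = c + result` → c = 44
`if c > 48: ...` → c > 48 is False, take else branch → result = 22
So result = 22

Answer: 22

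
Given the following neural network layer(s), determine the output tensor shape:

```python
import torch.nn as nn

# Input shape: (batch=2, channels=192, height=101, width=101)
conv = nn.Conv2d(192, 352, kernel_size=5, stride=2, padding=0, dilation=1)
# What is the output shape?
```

Input: (2, 192, 101, 101) -> Output: (2, 352, 49, 49)

Answer: (2, 352, 49, 49)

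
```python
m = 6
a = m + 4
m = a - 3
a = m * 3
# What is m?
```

Trace:
`m = 6` → m = 6
`a = m + 4` → a = 10
`m = a - 3` → m = 7
`a = m * 3` → a = 21
So m = 7

Answer: 7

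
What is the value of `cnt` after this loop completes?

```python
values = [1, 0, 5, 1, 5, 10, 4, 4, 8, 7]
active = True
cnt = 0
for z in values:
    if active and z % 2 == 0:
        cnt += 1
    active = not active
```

Count even values at even positions
`cnt` takes the values: 0 → 1 → 2

Answer: 2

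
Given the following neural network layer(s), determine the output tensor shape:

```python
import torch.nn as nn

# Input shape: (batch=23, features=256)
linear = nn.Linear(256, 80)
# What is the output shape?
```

Input: (23, 256) -> Output: (23, 80)

Answer: (23, 80)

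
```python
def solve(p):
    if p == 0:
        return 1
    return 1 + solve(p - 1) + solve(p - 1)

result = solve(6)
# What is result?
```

solve(p) = 1 + 2·solve(p-1), solve(0)=1. Closed form: (1+1)·2^6 - 1 = 127.

Answer: 127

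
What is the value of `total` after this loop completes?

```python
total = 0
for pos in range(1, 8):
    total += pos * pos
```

Sum of squares 1² to 7² = 140
`total` takes the values: 0 → 1 → 5 → 14 → 30 → 55 → 91 → 140

Answer: 140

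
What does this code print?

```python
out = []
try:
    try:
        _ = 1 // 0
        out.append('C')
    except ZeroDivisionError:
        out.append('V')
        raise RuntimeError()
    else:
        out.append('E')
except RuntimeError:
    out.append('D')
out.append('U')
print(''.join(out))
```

Execution trace: 'V' (inner except ZeroDivisionError) → 'D' (outer except RuntimeError) → 'U' (after the try/except). Output: VDU

Answer: VDU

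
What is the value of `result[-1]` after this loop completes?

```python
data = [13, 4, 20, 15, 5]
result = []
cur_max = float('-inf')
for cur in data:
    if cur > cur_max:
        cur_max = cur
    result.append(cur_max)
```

Running max ends at 20
`result` takes the values: [] → [13] → [13, 13] → [13, 13, 20] → [13, 13, 20, 20] → [13, 13, 20, 20, 20]
So `result[-1]` = 20

Answer: 20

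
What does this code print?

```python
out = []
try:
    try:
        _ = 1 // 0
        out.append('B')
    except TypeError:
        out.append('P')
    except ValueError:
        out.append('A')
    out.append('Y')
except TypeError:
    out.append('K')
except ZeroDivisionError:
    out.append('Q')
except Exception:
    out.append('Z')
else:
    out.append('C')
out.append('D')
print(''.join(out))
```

Execution trace: 'Q' (except ZeroDivisionError) → 'D' (after the try/except). Output: QD

Answer: QD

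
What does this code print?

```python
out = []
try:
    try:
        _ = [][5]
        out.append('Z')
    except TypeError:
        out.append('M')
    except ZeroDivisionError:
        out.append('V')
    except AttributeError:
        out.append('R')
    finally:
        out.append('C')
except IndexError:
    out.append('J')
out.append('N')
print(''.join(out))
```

Execution trace: 'C' (inner finally) → 'J' (outer except IndexError) → 'N' (after the try/except). Output: CJN

Answer: CJN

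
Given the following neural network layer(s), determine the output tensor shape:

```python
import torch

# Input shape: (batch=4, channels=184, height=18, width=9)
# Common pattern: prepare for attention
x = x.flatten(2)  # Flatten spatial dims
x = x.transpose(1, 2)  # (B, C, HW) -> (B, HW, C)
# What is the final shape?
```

Input: (4, 184, 18, 9) -> after flatten(2): (4, 184, 162) -> Output: (4, 162, 184)

Answer: (4, 162, 184)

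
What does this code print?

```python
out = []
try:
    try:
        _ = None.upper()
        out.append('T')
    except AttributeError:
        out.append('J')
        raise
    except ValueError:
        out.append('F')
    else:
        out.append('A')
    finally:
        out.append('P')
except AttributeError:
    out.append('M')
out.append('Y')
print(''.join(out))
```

Execution trace: 'J' (inner except AttributeError) → 'P' (inner finally) → 'M' (outer except AttributeError) → 'Y' (after the try/except). Output: JPMY

Answer: JPMY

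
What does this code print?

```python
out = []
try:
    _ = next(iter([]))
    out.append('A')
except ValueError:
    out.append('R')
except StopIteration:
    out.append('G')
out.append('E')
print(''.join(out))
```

Execution trace: 'G' (except StopIteration) → 'E' (after the try/except). Output: GE

Answer: GE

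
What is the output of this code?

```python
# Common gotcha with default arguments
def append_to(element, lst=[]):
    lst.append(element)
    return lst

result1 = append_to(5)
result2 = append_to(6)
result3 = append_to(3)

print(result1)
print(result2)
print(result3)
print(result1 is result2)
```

Key concept: mutable default argument gotcha.
Step by step:
`result1 = append_to(5)` → result1 = [5]
`result2 = append_to(6)` → result1 = [5, 6] (same object as result2); result2 = [5, 6] (same object as result1)
`result3 = append_to(3)` → result1 = [5, 6, 3] (same object as result2, result3); result2 = [5, 6, 3] (same object as result1, result3); result3 = [5, 6, 3] (same object as result1, result2)
`print(result1)` → prints [5, 6, 3]
`print(result2)` → prints [5, 6, 3]
`print(result3)` → prints [5, 6, 3]
`print(result1 is result2)` → prints True

Answer:
[5, 6, 3]
[5, 6, 3]
[5, 6, 3]
True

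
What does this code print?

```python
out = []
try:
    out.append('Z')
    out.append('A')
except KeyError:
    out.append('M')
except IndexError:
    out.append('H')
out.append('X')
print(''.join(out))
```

Execution trace: 'Z' (try body) → 'A' (try body, no exception) → 'X' (after the try/except). Output: ZAX

Answer: ZAX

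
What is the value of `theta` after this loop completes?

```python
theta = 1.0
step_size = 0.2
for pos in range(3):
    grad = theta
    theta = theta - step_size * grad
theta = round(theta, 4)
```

Gradient descent: w = 1.0 * (1 - 0.2)^3
`theta` takes the values: 1.0 → 0.8 → 0.64 → 0.512

Answer: 0.512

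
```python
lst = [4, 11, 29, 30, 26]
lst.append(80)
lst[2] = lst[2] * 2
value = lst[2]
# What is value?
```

Trace:
`lst = [4, 11, 29, 30, 26]` → lst = [4, 11, 29, 30, 26]
`lst.append(80)` → lst = [4, 11, 29, 30, 26, 80]
`lst[2] = lst[2] * 2` → lst = [4, 11, 58, 30, 26, 80]
`value = lst[2]` → value = 58
So value = 58

Answer: 58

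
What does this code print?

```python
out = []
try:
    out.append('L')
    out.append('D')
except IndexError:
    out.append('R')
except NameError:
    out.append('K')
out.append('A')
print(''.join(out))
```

Execution trace: 'L' (try body) → 'D' (try body, no exception) → 'A' (after the try/except). Output: LDA

Answer: LDA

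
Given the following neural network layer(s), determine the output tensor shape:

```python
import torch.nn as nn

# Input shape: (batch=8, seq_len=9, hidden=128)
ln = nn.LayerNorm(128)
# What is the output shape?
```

Input: (8, 9, 128) -> Output: (8, 9, 128)

Answer: (8, 9, 128)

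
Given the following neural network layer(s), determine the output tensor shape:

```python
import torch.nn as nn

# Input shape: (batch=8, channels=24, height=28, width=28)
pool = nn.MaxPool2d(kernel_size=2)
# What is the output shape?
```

Input: (8, 24, 28, 28) -> Output: (8, 24, 14, 14)

Answer: (8, 24, 14, 14)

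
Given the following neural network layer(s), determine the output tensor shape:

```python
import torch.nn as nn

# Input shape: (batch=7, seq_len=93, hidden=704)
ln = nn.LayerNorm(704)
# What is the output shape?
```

Input: (7, 93, 704) -> Output: (7, 93, 704)

Answer: (7, 93, 704)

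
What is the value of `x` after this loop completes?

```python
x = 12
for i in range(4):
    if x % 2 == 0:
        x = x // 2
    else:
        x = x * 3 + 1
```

Collatz-style transformation from 12
`x` takes the values: 12 → 6 → 3 → 10 → 5

Answer: 5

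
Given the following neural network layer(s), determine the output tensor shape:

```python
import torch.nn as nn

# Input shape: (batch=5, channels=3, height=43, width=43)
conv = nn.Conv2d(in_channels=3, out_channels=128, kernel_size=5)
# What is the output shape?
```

Input: (5, 3, 43, 43) -> Output: (5, 128, 39, 39)

Answer: (5, 128, 39, 39)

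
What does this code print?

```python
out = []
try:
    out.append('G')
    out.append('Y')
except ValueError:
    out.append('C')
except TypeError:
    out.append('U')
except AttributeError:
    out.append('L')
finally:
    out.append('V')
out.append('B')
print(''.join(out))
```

Execution trace: 'G' (try body) → 'Y' (try body, no exception) → 'V' (finally) → 'B' (after the try/except). Output: GYVB

Answer: GYVB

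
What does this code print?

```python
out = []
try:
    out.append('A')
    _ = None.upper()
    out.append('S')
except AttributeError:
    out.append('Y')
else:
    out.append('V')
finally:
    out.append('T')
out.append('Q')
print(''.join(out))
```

Execution trace: 'A' (try body) → 'Y' (except AttributeError) → 'T' (finally) → 'Q' (after the try/except). Output: AYTQ

Answer: AYTQ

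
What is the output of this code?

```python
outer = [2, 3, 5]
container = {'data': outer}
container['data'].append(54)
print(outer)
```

Key concept: dict holds reference to list.
Step by step:
`outer = [2, 3, 5]` → outer = [2, 3, 5]
`container = {'data': outer}` → container = {'data': [2, 3, 5]}
`container['data'].append(54)` → outer = [2, 3, 5, 54]; container = {'data': [2, 3, 5, 54]}
`print(outer)` → prints [2, 3, 5, 54]

Answer: [2, 3, 5, 54]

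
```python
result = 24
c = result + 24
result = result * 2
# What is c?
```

Trace:
`result = 24` → result = 24
`c = result + 24` → c = 48
`result = result * 2` → result = 48
So c = 48

Answer: 48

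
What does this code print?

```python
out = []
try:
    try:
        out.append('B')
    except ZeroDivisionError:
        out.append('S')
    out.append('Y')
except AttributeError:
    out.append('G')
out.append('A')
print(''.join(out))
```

Execution trace: 'B' (inner try body, no exception) → 'Y' (try body, no exception) → 'A' (after the try/except). Output: BYA

Answer: BYA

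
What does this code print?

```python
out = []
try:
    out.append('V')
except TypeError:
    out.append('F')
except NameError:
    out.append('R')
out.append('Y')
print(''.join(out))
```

Execution trace: 'V' (try body, no exception) → 'Y' (after the try/except). Output: VY

Answer: VY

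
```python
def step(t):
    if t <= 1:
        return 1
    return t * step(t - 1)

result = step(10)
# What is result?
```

step(10) = 10 * 9 * 8 * 7 * 6 * 5 * 4 * 3 * 2 * 1 = 3628800

Answer: 3628800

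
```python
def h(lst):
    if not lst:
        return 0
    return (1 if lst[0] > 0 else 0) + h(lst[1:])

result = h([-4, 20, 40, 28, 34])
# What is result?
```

Count of positive elements in [-4, 20, 40, 28, 34] = 4

Answer: 4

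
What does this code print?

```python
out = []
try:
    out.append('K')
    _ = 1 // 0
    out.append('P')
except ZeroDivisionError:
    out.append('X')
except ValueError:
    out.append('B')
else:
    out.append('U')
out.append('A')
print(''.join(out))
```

Execution trace: 'K' (try body) → 'X' (except ZeroDivisionError) → 'A' (after the try/except). Output: KXA

Answer: KXA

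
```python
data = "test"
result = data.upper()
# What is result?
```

Trace:
`data = "test"` → data = 'test'
`result = data.upper()` → result = 'TEST'
So result = 'TEST'

Answer: 'TEST'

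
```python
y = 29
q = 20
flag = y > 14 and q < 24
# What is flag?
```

Trace:
`y = 29` → y = 29
`q = 20` → q = 20
`flag = y > 14 and q < 24` → flag = True
So flag = True

Answer: True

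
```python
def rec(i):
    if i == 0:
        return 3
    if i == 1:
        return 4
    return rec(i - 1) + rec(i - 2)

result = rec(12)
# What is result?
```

Build up from base cases: rec(0)=3, rec(1)=4, rec(2)=7, rec(3)=11, rec(4)=18, rec(5)=29, rec(6)=47, ..., rec(12)=843

Answer: 843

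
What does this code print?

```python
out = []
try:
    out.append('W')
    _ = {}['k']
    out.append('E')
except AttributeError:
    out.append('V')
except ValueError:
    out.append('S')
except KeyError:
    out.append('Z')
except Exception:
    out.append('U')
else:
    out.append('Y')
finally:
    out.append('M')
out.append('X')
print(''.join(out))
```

Execution trace: 'W' (try body) → 'Z' (except KeyError) → 'M' (finally) → 'X' (after the try/except). Output: WZMX

Answer: WZMX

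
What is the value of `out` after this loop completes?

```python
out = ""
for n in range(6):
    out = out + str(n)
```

Concatenate digits 0 to 5
`out` takes the values: "" → "0" → "01" → "012" → "0123" → "01234" → "012345"

Answer: "012345"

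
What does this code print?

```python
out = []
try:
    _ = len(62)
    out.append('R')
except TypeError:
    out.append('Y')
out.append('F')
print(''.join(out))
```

Execution trace: 'Y' (except TypeError) → 'F' (after the try/except). Output: YF

Answer: YF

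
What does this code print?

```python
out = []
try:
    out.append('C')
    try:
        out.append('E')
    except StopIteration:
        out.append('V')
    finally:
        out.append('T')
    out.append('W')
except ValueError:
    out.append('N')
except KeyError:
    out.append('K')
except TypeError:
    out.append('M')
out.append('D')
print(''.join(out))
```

Execution trace: 'C' (try body) → 'E' (inner try body, no exception) → 'T' (inner finally) → 'W' (try body, no exception) → 'D' (after the try/except). Output: CETWD

Answer: CETWD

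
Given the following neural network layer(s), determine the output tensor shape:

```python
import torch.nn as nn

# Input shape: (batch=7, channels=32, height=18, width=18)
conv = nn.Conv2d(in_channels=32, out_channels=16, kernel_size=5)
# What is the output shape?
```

Input: (7, 32, 18, 18) -> Output: (7, 16, 14, 14)

Answer: (7, 16, 14, 14)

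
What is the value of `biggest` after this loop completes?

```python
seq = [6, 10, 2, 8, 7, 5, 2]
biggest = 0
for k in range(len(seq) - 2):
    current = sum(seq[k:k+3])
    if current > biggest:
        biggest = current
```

Max sum of 3-element window in [6, 10, 2, 8, 7, 5, 2]
`biggest` takes the values: 0 → 18 → 20

Answer: 20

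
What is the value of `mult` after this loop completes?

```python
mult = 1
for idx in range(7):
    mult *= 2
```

2^7 = 128
`mult` takes the values: 1 → 2 → 4 → 8 → 16 → 32 → 64 → 128

Answer: 128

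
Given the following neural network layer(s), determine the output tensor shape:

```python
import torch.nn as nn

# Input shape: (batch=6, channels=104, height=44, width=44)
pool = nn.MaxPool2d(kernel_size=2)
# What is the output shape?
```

Input: (6, 104, 44, 44) -> Output: (6, 104, 22, 22)

Answer: (6, 104, 22, 22)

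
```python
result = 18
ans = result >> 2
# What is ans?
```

Trace:
`result = 18` → result = 18
`ans = result >> 2` → ans = 4
So ans = 4

Answer: 4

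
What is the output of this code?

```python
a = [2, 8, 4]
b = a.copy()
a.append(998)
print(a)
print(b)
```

Key concept: list.copy() creates independent copy.
Step by step:
`a = [2, 8, 4]` → a = [2, 8, 4]
`b = a.copy()` → b = [2, 8, 4]
`a.append(998)` → a = [2, 8, 4, 998]
`print(a)` → prints [2, 8, 4, 998]
`print(b)` → prints [2, 8, 4]

Answer:
[2, 8, 4, 998]
[2, 8, 4]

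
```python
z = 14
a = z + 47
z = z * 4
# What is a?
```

Trace:
`z = 14` → z = 14
`a = z + 47` → a = 61
`z = z * 4` → z = 56
So a = 61

Answer: 61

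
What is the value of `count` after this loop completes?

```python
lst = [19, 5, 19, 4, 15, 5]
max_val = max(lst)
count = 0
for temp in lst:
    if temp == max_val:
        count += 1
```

Count of max value 19 in [19, 5, 19, 4, 15, 5]
`count` takes the values: 0 → 1 → 2

Answer: 2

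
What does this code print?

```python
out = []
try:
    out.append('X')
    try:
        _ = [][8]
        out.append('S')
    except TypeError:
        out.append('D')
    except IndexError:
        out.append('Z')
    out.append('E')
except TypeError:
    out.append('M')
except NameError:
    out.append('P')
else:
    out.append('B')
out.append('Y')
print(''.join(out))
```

Execution trace: 'X' (try body) → 'Z' (inner except IndexError) → 'E' (try body, no exception) → 'B' (else) → 'Y' (after the try/except). Output: XZEBY

Answer: XZEBY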